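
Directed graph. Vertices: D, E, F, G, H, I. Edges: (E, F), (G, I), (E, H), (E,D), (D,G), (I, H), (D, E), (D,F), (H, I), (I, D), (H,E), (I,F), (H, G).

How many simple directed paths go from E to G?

E→D→G
E→H→G
E→H→I→D→G

3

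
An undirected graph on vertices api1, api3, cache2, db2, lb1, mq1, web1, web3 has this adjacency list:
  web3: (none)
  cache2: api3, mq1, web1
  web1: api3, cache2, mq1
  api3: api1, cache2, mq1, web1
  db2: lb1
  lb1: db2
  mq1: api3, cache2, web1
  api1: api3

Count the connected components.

3

From api1: component {api1, api3, cache2, mq1, web1}.
From db2: component {db2, lb1}.
From web3: component {web3}.
That's 3 components.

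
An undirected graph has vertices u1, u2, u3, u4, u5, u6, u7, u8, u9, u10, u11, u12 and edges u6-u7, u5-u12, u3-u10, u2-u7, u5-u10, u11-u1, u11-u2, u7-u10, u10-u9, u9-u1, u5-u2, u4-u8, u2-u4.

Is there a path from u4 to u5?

Explore from u4.
Distance 1: reach u2, u8.
Distance 2: reach u5, u7, u11.
Found u5.

Yes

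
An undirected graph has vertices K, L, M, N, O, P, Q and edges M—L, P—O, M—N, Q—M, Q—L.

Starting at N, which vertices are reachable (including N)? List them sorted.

L, M, N, Q

Start at N.
Its neighbours: M.
Then their neighbours: L, Q.
Nothing further is reachable.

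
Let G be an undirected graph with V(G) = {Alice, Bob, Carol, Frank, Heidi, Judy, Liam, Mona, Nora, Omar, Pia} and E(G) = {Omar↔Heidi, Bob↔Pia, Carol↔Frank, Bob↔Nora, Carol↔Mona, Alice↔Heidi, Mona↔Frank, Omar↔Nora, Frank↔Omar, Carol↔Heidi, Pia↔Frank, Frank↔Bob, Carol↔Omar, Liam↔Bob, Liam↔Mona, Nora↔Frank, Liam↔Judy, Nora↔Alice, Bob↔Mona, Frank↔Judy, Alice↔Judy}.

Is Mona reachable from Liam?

Explore from Liam.
Distance 1: reach Bob, Judy, Mona.
Found Mona.

Yes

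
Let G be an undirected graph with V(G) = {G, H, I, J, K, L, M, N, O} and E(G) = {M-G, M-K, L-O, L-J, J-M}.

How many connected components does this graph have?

4

From G: component {G, J, K, L, M, O}.
From H: component {H}.
From I: component {I}.
From N: component {N}.
That's 4 components.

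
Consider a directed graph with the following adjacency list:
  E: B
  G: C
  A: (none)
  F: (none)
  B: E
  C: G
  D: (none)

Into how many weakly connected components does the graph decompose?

5

From A: component {A}.
From B: component {B, E}.
From C: component {C, G}.
From D: component {D}.
From F: component {F}.
That's 5 components.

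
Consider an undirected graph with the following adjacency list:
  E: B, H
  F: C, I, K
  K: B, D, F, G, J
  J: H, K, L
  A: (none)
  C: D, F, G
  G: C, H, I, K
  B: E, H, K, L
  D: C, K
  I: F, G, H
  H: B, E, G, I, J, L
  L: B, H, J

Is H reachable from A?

No

A has no edges, so nothing is reachable from it.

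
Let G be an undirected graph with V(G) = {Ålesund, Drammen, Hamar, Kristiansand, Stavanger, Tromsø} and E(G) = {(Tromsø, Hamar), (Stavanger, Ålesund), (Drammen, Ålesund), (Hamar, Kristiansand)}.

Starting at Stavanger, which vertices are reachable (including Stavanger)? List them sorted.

Start at Stavanger.
Its neighbours: Ålesund.
Then their neighbours: Drammen.
Nothing further is reachable.

Ålesund, Drammen, Stavanger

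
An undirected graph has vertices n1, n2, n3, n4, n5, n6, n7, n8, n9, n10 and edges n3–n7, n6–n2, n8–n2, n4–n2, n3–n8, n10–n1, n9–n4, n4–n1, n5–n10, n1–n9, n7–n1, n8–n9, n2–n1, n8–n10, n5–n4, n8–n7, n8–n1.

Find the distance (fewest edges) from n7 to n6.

3

Distance 0: n7.
Distance 1: n1, n3, n8.
Distance 2: n2, n4, n9, n10.
Distance 3: n5, n6 — contains n6.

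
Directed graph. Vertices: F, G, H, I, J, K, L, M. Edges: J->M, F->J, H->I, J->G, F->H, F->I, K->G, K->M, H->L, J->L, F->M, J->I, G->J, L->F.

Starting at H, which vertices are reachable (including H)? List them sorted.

F, G, H, I, J, L, M

Start at H.
Its neighbours: I, L.
Then their neighbours: F.
Then next layer: J, M.
Then next layer: G.
Nothing further is reachable.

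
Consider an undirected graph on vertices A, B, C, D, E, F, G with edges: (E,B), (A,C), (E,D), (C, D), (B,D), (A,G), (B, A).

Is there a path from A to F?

Explore from A.
Distance 1: reach B, C, G.
Distance 2: reach D, E.
The search is exhausted without reaching F; it lies in a different component.

No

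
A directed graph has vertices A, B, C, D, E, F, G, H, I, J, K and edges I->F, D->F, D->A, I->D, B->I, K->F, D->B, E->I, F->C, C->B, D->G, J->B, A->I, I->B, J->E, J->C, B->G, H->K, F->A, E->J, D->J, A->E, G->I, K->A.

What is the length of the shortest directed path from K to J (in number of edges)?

Distance 0: K.
Distance 1: A, F.
Distance 2: C, E, I.
Distance 3: B, D, J — contains J.

3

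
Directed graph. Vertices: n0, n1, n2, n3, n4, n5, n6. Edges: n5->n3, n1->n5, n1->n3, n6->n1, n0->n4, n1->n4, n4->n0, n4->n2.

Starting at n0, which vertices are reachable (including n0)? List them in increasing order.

Start at n0.
Its neighbours: n4.
Then their neighbours: n2.
Nothing further is reachable.

n0, n2, n4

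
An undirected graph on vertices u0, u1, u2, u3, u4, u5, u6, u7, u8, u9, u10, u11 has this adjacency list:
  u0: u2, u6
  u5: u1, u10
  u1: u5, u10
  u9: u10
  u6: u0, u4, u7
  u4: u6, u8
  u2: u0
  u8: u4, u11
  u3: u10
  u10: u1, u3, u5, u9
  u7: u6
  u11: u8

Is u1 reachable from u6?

Explore from u6.
Distance 1: reach u0, u4, u7.
Distance 2: reach u2, u8.
Distance 3: reach u11.
The search is exhausted without reaching u1; it lies in a different component.

No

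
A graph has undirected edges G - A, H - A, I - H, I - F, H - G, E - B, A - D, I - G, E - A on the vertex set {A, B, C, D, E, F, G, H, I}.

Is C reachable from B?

No

Explore from B.
Distance 1: reach E.
Distance 2: reach A.
Distance 3: reach D, G, H.
Distance 4: reach I.
Distance 5: reach F.
The search is exhausted without reaching C; it lies in a different component.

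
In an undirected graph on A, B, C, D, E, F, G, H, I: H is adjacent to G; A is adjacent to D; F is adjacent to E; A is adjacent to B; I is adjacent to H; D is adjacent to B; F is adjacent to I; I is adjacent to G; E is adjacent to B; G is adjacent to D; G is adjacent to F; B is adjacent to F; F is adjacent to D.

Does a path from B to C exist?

No

Explore from B.
Distance 1: reach A, D, E, F.
Distance 2: reach G, I.
Distance 3: reach H.
The search is exhausted without reaching C; it lies in a different component.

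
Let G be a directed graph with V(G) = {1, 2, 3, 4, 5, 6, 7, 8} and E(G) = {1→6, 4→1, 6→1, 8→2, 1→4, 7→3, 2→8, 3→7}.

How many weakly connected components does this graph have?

From 1: component {1, 4, 6}.
From 2: component {2, 8}.
From 3: component {3, 7}.
From 5: component {5}.
That's 4 components.

4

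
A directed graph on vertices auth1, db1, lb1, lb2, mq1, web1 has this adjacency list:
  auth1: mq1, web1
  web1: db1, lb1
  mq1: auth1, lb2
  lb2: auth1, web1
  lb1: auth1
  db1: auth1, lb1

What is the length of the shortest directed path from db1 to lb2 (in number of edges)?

Distance 0: db1.
Distance 1: auth1, lb1.
Distance 2: mq1, web1.
Distance 3: lb2 — contains lb2.

3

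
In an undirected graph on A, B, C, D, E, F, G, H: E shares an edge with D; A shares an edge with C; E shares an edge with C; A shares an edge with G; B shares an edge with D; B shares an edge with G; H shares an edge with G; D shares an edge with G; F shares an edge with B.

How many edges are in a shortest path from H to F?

Distance 0: H.
Distance 1: G.
Distance 2: A, B, D.
Distance 3: C, E, F — contains F.

3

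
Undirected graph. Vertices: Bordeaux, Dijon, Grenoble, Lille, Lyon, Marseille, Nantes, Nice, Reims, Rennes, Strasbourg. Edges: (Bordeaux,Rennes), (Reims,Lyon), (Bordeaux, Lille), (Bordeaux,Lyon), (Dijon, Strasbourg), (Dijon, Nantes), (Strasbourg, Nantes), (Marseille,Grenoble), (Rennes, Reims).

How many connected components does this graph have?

From Bordeaux: component {Bordeaux, Lille, Lyon, Reims, Rennes}.
From Dijon: component {Dijon, Nantes, Strasbourg}.
From Grenoble: component {Grenoble, Marseille}.
From Nice: component {Nice}.
That's 4 components.

4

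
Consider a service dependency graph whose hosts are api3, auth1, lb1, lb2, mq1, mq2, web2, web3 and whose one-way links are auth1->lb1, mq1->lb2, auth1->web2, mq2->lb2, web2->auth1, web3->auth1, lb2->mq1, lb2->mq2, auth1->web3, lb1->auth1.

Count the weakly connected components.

From api3: component {api3}.
From auth1: component {auth1, lb1, web2, web3}.
From lb2: component {lb2, mq1, mq2}.
That's 3 components.

3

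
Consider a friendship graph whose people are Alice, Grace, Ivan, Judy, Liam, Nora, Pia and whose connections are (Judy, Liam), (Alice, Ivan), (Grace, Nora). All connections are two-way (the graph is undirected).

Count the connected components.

From Alice: component {Alice, Ivan}.
From Grace: component {Grace, Nora}.
From Judy: component {Judy, Liam}.
From Pia: component {Pia}.
That's 4 components.

4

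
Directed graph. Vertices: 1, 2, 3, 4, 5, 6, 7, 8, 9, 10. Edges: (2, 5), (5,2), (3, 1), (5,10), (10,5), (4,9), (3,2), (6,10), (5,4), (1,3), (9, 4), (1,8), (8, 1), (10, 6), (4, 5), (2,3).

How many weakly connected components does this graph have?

2

From 1: component {1, 2, 3, 4, 5, 6, 8, 9, 10}.
From 7: component {7}.
That's 2 components.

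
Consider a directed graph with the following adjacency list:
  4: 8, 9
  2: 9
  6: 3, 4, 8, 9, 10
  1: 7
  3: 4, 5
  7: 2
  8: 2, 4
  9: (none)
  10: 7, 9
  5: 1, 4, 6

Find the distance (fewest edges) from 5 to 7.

2

Distance 0: 5.
Distance 1: 1, 4, 6.
Distance 2: 3, 7, 8, 9, 10 — contains 7.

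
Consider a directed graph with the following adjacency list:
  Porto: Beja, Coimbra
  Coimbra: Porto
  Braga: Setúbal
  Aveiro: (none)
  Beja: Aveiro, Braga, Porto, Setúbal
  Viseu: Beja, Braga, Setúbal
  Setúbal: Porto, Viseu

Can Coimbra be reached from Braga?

Explore from Braga.
Distance 1: reach Setúbal.
Distance 2: reach Porto, Viseu.
Distance 3: reach Beja, Coimbra.
Found Coimbra.

Yes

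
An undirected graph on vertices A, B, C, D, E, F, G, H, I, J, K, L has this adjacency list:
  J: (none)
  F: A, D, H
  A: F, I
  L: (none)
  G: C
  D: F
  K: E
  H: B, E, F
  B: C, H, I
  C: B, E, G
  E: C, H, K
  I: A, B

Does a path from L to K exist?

No

L has no edges, so nothing is reachable from it.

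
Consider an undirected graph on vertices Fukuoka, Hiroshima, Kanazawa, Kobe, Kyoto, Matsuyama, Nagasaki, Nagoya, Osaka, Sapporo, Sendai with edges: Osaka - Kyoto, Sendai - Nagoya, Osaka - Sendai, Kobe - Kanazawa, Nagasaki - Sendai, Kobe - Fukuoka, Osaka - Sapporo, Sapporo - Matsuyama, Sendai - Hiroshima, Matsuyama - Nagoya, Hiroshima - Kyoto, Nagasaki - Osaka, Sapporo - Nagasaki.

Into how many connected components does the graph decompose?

From Fukuoka: component {Fukuoka, Kanazawa, Kobe}.
From Hiroshima: component {Hiroshima, Kyoto, Matsuyama, Nagasaki, Nagoya, Osaka, Sapporo, Sendai}.
That's 2 components.

2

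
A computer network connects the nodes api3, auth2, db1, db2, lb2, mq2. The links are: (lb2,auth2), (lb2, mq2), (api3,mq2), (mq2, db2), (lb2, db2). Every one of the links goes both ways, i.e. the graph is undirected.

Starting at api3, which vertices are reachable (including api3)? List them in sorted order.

api3, auth2, db2, lb2, mq2

Start at api3.
Its neighbours: mq2.
Then their neighbours: db2, lb2.
Then next layer: auth2.
Nothing further is reachable.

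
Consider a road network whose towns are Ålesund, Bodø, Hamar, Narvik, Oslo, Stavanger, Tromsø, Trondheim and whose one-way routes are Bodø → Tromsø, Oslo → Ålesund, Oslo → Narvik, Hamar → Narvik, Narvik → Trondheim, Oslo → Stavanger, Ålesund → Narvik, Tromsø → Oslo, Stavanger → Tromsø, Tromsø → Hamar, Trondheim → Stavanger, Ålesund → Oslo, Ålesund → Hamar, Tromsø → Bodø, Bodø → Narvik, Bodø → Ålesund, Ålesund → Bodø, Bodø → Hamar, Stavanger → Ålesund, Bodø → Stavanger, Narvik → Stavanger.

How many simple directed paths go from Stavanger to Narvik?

18

Stavanger→Ålesund→Bodø→Hamar→Narvik
Stavanger→Ålesund→Bodø→Narvik
Stavanger→Ålesund→Bodø→Tromsø→Hamar→Narvik
Stavanger→Ålesund→Bodø→Tromsø→Oslo→Narvik
Stavanger→Ålesund→Hamar→Narvik
Stavanger→Ålesund→Narvik
Stavanger→Ålesund→Oslo→Narvik
Stavanger→Tromsø→Bodø→Ålesund→Hamar→Narvik
... and 10 more.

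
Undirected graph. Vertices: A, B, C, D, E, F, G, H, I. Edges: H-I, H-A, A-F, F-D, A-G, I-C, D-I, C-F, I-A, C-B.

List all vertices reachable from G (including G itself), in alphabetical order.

Start at G.
Its neighbours: A.
Then their neighbours: F, H, I.
Then next layer: C, D.
Then next layer: B.
Nothing further is reachable.

A, B, C, D, F, G, H, I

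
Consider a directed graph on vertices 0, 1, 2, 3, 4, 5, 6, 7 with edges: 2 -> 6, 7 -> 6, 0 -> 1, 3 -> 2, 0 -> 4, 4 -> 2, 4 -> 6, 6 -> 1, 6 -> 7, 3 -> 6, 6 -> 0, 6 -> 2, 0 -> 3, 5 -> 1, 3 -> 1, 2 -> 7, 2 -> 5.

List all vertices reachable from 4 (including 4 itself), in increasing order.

0, 1, 2, 3, 4, 5, 6, 7

Start at 4.
Its neighbours: 2, 6.
Then their neighbours: 0, 1, 5, 7.
Then next layer: 3.
Every vertex is now reached.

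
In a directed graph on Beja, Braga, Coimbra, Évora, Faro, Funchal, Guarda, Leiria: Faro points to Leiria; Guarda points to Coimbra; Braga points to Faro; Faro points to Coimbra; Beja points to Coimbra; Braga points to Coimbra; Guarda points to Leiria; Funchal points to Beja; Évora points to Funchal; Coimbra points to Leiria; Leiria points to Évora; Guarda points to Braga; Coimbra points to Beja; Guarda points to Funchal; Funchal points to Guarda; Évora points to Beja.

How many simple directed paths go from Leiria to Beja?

5

Leiria→Évora→Beja
Leiria→Évora→Funchal→Beja
Leiria→Évora→Funchal→Guarda→Braga→Coimbra→Beja
Leiria→Évora→Funchal→Guarda→Braga→Faro→Coimbra→Beja
Leiria→Évora→Funchal→Guarda→Coimbra→Beja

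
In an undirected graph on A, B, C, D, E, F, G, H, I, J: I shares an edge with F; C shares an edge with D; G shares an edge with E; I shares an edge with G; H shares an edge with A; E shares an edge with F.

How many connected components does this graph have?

From A: component {A, H}.
From B: component {B}.
From C: component {C, D}.
From E: component {E, F, G, I}.
From J: component {J}.
That's 5 components.

5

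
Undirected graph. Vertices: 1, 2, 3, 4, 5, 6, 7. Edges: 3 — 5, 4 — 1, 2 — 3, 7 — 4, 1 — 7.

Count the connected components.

From 1: component {1, 4, 7}.
From 2: component {2, 3, 5}.
From 6: component {6}.
That's 3 components.

3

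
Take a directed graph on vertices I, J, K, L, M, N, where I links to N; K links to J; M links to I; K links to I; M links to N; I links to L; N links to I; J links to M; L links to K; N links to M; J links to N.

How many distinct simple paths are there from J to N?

3

J→M→I→N
J→M→N
J→N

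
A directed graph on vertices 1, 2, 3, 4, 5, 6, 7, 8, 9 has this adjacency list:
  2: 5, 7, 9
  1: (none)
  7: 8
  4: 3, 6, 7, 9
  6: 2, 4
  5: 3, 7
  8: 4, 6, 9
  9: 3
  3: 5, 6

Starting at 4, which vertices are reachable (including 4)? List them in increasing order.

2, 3, 4, 5, 6, 7, 8, 9

Start at 4.
Its neighbours: 3, 6, 7, 9.
Then their neighbours: 2, 5, 8.
Nothing further is reachable.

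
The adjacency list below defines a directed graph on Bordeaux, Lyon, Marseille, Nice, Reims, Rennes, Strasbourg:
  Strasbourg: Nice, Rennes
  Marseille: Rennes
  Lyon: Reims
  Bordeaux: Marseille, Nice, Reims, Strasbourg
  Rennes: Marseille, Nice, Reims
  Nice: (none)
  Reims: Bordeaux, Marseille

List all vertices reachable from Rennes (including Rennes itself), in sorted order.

Bordeaux, Marseille, Nice, Reims, Rennes, Strasbourg

Start at Rennes.
Its neighbours: Marseille, Nice, Reims.
Then their neighbours: Bordeaux.
Then next layer: Strasbourg.
Nothing further is reachable.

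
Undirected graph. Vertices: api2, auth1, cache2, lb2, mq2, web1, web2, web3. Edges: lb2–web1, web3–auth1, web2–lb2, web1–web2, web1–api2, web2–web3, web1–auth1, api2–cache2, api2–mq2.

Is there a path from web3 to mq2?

Yes

Explore from web3.
Distance 1: reach auth1, web2.
Distance 2: reach lb2, web1.
Distance 3: reach api2.
Distance 4: reach cache2, mq2.
Found mq2.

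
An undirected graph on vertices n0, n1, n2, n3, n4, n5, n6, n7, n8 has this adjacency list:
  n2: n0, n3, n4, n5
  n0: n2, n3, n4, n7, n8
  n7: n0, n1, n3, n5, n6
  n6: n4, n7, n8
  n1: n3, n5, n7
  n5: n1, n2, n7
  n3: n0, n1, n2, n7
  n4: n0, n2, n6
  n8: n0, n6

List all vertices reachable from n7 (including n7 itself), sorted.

n0, n1, n2, n3, n4, n5, n6, n7, n8

Start at n7.
Its neighbours: n0, n1, n3, n5, n6.
Then their neighbours: n2, n4, n8.
Every vertex is now reached.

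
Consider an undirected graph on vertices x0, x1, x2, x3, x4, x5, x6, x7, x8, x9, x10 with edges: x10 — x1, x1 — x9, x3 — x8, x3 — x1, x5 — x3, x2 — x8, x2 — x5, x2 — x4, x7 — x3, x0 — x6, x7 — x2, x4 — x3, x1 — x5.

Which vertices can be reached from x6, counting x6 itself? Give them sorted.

Start at x6.
Its neighbours: x0.
Nothing further is reachable.

x0, x6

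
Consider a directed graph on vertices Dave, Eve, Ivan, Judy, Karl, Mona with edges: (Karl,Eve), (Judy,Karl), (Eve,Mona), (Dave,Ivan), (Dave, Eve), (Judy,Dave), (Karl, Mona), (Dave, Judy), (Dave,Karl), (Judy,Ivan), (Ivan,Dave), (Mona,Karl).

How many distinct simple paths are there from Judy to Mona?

Judy→Dave→Eve→Mona
Judy→Dave→Karl→Eve→Mona
Judy→Dave→Karl→Mona
Judy→Ivan→Dave→Eve→Mona
Judy→Ivan→Dave→Karl→Eve→Mona
Judy→Ivan→Dave→Karl→Mona
Judy→Karl→Eve→Mona
Judy→Karl→Mona

8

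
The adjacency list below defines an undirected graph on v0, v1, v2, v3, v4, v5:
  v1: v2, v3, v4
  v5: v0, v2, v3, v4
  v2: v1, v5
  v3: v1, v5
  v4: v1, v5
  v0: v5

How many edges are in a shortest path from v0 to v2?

2

Distance 0: v0.
Distance 1: v5.
Distance 2: v2, v3, v4 — contains v2.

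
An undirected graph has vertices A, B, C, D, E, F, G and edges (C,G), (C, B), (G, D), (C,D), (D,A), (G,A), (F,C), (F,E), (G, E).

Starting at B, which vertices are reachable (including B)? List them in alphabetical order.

Start at B.
Its neighbours: C.
Then their neighbours: D, F, G.
Then next layer: A, E.
Every vertex is now reached.

A, B, C, D, E, F, G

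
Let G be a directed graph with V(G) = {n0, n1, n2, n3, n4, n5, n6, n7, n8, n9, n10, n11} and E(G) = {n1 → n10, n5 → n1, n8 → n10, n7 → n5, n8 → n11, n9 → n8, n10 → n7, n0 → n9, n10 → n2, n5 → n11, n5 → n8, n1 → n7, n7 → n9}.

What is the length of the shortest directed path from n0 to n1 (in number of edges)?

6

Distance 0: n0.
Distance 1: n9.
Distance 2: n8.
Distance 3: n10, n11.
Distance 4: n2, n7.
Distance 5: n5.
Distance 6: n1 — contains n1.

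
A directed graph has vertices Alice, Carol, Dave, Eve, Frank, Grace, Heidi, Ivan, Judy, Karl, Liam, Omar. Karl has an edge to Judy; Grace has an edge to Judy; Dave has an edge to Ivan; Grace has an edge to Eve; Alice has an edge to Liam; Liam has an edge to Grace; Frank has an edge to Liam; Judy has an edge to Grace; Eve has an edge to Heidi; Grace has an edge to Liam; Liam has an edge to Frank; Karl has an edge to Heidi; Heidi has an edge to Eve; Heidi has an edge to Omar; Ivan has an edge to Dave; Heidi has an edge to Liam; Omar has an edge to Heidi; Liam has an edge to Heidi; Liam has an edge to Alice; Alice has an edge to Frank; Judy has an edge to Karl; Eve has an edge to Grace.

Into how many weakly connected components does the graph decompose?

3

From Alice: component {Alice, Eve, Frank, Grace, Heidi, Judy, Karl, Liam, Omar}.
From Carol: component {Carol}.
From Dave: component {Dave, Ivan}.
That's 3 components.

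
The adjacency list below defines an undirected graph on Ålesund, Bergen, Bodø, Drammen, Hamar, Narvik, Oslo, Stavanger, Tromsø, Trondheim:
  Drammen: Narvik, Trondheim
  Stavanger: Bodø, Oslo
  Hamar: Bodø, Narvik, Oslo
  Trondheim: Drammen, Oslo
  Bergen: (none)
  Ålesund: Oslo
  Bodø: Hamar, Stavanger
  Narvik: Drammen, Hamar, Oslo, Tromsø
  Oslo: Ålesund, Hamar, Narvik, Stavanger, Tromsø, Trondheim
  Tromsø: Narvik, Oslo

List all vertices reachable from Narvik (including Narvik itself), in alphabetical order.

Ålesund, Bodø, Drammen, Hamar, Narvik, Oslo, Stavanger, Tromsø, Trondheim

Start at Narvik.
Its neighbours: Drammen, Hamar, Oslo, Tromsø.
Then their neighbours: Ålesund, Bodø, Stavanger, Trondheim.
Nothing further is reachable.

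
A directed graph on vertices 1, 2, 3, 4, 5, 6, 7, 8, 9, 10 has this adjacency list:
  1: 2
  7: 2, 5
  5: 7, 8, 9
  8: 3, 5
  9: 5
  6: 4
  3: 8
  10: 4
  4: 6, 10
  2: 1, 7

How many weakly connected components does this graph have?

2

From 1: component {1, 2, 3, 5, 7, 8, 9}.
From 4: component {4, 6, 10}.
That's 2 components.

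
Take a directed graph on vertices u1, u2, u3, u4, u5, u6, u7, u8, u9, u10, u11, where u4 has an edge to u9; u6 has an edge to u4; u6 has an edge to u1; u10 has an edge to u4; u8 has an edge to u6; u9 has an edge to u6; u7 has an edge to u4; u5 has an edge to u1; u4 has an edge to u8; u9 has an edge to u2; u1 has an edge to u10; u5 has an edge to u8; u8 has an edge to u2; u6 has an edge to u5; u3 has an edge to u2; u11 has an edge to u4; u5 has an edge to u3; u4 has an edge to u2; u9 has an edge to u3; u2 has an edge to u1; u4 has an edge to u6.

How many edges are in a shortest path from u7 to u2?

Distance 0: u7.
Distance 1: u4.
Distance 2: u2, u6, u8, u9 — contains u2.

2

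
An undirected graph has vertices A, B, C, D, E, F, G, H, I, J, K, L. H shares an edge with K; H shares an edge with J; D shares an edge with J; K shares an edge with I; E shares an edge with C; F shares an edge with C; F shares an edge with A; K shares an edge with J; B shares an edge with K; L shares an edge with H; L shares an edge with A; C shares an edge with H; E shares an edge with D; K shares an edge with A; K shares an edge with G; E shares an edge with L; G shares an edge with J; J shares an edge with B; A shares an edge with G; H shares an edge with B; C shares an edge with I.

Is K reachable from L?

Explore from L.
Distance 1: reach A, E, H.
Distance 2: reach B, C, D, F, G, J, K.
Found K.

Yes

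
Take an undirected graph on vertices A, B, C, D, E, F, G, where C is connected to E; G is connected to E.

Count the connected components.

From A: component {A}.
From B: component {B}.
From C: component {C, E, G}.
From D: component {D}.
From F: component {F}.
That's 5 components.

5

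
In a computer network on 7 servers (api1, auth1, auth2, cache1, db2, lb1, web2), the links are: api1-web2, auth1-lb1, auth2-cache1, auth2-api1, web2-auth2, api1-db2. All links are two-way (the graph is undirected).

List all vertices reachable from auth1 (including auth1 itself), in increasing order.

Start at auth1.
Its neighbours: lb1.
Nothing further is reachable.

auth1, lb1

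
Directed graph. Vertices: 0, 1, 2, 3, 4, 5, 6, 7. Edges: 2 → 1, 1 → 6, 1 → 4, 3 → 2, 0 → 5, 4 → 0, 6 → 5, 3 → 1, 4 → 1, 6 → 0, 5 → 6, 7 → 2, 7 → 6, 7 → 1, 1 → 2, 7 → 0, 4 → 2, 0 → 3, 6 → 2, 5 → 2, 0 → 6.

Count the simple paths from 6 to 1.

5

6→0→3→1
6→0→3→2→1
6→0→5→2→1
6→2→1
6→5→2→1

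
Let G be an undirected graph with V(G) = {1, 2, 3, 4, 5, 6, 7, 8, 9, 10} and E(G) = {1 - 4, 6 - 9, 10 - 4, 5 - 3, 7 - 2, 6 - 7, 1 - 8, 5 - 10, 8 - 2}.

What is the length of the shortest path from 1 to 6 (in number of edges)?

Distance 0: 1.
Distance 1: 4, 8.
Distance 2: 2, 10.
Distance 3: 5, 7.
Distance 4: 3, 6 — contains 6.

4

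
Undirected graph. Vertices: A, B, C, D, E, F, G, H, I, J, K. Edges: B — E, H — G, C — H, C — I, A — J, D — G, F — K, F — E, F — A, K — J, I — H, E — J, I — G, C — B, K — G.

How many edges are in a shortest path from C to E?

Distance 0: C.
Distance 1: B, H, I.
Distance 2: E, G — contains E.

2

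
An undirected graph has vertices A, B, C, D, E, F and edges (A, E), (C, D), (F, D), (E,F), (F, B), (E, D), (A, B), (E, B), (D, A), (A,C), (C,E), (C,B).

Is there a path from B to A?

Yes

Explore from B.
Distance 1: reach A, C, E, F.
Found A.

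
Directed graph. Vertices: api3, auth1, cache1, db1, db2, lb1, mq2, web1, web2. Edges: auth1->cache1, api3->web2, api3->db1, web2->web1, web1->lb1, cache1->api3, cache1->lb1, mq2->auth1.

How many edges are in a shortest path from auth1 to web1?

4

Distance 0: auth1.
Distance 1: cache1.
Distance 2: api3, lb1.
Distance 3: db1, web2.
Distance 4: web1 — contains web1.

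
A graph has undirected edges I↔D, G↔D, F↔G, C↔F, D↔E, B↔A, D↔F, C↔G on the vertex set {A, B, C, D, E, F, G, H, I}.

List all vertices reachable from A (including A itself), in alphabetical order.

Start at A.
Its neighbours: B.
Nothing further is reachable.

A, B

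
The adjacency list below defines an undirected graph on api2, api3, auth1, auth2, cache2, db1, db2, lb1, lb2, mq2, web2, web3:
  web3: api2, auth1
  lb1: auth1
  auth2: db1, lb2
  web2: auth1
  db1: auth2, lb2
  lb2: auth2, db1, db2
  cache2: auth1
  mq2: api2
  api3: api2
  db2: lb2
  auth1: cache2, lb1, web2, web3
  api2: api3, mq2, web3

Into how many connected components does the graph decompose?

2

From api2: component {api2, api3, auth1, cache2, lb1, mq2, web2, web3}.
From auth2: component {auth2, db1, db2, lb2}.
That's 2 components.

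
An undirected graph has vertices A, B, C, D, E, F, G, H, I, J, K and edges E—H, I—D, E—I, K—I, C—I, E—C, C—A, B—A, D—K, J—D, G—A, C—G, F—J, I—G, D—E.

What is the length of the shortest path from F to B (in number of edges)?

Distance 0: F.
Distance 1: J.
Distance 2: D.
Distance 3: E, I, K.
Distance 4: C, G, H.
Distance 5: A.
Distance 6: B — contains B.

6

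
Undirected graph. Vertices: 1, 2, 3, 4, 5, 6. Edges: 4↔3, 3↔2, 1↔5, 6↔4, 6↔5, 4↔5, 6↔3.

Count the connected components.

1

From 1: component {1, 2, 3, 4, 5, 6}.
That's 1 component.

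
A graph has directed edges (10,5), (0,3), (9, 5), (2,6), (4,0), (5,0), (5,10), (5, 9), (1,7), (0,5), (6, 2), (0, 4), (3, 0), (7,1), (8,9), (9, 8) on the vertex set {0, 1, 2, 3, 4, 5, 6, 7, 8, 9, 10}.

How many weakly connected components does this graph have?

From 0: component {0, 3, 4, 5, 8, 9, 10}.
From 1: component {1, 7}.
From 2: component {2, 6}.
That's 3 components.

3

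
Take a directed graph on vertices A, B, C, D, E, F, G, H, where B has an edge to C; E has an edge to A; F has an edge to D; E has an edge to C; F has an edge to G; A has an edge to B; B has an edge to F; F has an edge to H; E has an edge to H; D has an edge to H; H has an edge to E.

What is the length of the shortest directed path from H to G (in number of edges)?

5

Distance 0: H.
Distance 1: E.
Distance 2: A, C.
Distance 3: B.
Distance 4: F.
Distance 5: D, G — contains G.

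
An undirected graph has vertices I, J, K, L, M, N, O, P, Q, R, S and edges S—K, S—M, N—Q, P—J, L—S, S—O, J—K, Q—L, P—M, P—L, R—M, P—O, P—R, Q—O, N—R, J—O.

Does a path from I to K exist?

I has no edges, so nothing is reachable from it.

No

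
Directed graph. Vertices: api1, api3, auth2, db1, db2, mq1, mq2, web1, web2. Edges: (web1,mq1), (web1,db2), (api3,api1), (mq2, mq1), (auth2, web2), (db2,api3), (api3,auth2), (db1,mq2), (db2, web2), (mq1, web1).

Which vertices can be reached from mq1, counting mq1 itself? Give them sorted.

Start at mq1.
Its neighbours: web1.
Then their neighbours: db2.
Then next layer: api3, web2.
Then next layer: api1, auth2.
Nothing further is reachable.

api1, api3, auth2, db2, mq1, web1, web2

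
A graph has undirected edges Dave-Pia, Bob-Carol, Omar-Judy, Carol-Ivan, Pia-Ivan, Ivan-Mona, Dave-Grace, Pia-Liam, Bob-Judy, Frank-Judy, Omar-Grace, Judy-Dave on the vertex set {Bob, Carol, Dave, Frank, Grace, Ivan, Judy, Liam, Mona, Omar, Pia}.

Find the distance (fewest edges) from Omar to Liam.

Distance 0: Omar.
Distance 1: Grace, Judy.
Distance 2: Bob, Dave, Frank.
Distance 3: Carol, Pia.
Distance 4: Ivan, Liam — contains Liam.

4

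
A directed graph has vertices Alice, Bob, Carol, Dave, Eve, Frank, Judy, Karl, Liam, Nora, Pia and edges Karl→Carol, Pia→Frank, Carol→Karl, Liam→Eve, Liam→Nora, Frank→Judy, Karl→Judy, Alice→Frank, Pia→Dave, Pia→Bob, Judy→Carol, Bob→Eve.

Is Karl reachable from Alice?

Yes

Explore from Alice.
Distance 1: reach Frank.
Distance 2: reach Judy.
Distance 3: reach Carol.
Distance 4: reach Karl.
Found Karl.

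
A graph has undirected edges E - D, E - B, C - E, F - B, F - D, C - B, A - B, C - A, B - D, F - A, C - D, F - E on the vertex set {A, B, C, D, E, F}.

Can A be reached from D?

Yes

Explore from D.
Distance 1: reach B, C, E, F.
Distance 2: reach A.
Found A.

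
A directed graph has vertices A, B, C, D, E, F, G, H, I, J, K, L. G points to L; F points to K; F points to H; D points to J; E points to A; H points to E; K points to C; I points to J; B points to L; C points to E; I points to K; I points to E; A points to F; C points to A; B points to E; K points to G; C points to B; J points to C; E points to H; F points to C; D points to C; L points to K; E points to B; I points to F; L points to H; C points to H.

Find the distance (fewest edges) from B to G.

3

Distance 0: B.
Distance 1: E, L.
Distance 2: A, H, K.
Distance 3: C, F, G — contains G.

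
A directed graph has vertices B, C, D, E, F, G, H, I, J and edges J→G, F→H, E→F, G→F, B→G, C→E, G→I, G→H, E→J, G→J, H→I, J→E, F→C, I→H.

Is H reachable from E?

Yes

Explore from E.
Distance 1: reach F, J.
Distance 2: reach C, G, H.
Found H.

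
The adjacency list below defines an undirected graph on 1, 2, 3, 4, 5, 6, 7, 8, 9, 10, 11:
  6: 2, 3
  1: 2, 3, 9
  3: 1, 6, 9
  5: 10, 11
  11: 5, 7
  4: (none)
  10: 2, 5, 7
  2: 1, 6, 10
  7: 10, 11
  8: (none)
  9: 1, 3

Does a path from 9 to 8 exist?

Explore from 9.
Distance 1: reach 1, 3.
Distance 2: reach 2, 6.
Distance 3: reach 10.
Distance 4: reach 5, 7.
Distance 5: reach 11.
The search is exhausted without reaching 8; it lies in a different component.

No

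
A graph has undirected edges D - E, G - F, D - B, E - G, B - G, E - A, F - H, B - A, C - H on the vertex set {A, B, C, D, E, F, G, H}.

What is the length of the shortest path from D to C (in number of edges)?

5

Distance 0: D.
Distance 1: B, E.
Distance 2: A, G.
Distance 3: F.
Distance 4: H.
Distance 5: C — contains C.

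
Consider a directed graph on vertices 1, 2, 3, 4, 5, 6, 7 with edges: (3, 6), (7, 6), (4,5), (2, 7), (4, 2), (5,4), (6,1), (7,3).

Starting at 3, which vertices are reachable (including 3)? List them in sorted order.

1, 3, 6

Start at 3.
Its neighbours: 6.
Then their neighbours: 1.
Nothing further is reachable.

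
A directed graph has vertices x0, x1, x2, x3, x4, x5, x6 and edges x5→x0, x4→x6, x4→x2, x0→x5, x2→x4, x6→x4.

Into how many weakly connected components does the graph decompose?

4

From x0: component {x0, x5}.
From x1: component {x1}.
From x2: component {x2, x4, x6}.
From x3: component {x3}.
That's 4 components.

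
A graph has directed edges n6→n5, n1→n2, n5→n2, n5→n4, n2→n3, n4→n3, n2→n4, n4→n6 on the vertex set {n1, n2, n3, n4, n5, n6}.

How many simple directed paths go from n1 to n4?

n1→n2→n4

1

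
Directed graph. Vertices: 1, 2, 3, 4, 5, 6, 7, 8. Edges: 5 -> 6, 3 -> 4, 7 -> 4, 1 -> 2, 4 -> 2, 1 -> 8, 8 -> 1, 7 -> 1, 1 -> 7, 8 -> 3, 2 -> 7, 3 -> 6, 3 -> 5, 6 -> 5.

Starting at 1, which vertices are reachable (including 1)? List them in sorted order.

1, 2, 3, 4, 5, 6, 7, 8

Start at 1.
Its neighbours: 2, 7, 8.
Then their neighbours: 3, 4.
Then next layer: 5, 6.
Every vertex is now reached.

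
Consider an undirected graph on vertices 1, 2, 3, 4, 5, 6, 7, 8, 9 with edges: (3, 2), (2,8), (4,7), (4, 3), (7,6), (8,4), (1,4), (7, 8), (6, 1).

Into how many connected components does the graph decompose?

From 1: component {1, 2, 3, 4, 6, 7, 8}.
From 5: component {5}.
From 9: component {9}.
That's 3 components.

3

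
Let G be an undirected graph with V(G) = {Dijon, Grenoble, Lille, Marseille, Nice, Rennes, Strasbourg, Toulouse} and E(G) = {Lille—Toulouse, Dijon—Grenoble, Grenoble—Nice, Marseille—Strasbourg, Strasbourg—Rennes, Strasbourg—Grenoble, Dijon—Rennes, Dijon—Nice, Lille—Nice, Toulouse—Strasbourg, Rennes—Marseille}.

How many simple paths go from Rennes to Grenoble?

9

Rennes–Dijon–Grenoble
Rennes–Dijon–Nice–Grenoble
Rennes–Dijon–Nice–Lille–Toulouse–Strasbourg–Grenoble
Rennes–Marseille–Strasbourg–Grenoble
Rennes–Marseille–Strasbourg–Toulouse–Lille–Nice–Dijon–Grenoble
Rennes–Marseille–Strasbourg–Toulouse–Lille–Nice–Grenoble
Rennes–Strasbourg–Grenoble
Rennes–Strasbourg–Toulouse–Lille–Nice–Dijon–Grenoble
Rennes–Strasbourg–Toulouse–Lille–Nice–Grenoble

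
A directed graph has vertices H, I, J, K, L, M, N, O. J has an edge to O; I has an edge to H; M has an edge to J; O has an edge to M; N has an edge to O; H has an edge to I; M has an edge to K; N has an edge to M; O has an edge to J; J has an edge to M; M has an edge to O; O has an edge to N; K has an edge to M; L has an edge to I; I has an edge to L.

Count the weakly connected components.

From H: component {H, I, L}.
From J: component {J, K, M, N, O}.
That's 2 components.

2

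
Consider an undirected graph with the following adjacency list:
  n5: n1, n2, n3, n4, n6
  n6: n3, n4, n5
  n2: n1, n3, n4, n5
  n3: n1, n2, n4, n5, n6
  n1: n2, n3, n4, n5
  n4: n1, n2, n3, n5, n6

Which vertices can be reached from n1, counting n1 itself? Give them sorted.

n1, n2, n3, n4, n5, n6

Start at n1.
Its neighbours: n2, n3, n4, n5.
Then their neighbours: n6.
Every vertex is now reached.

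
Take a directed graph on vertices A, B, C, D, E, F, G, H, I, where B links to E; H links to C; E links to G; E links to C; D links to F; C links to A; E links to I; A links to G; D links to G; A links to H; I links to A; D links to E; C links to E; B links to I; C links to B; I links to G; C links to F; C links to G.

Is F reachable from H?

Yes

Explore from H.
Distance 1: reach C.
Distance 2: reach A, B, E, F, G.
Found F.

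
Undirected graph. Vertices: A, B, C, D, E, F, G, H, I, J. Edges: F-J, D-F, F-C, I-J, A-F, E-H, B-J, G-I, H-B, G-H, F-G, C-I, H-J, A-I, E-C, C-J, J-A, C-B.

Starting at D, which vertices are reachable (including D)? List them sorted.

Start at D.
Its neighbours: F.
Then their neighbours: A, C, G, J.
Then next layer: B, E, H, I.
Every vertex is now reached.

A, B, C, D, E, F, G, H, I, J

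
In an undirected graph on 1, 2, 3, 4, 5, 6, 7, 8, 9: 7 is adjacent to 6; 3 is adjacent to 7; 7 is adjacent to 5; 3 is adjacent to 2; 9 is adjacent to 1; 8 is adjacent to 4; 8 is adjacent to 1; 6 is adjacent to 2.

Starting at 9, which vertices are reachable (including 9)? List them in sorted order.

1, 4, 8, 9

Start at 9.
Its neighbours: 1.
Then their neighbours: 8.
Then next layer: 4.
Nothing further is reachable.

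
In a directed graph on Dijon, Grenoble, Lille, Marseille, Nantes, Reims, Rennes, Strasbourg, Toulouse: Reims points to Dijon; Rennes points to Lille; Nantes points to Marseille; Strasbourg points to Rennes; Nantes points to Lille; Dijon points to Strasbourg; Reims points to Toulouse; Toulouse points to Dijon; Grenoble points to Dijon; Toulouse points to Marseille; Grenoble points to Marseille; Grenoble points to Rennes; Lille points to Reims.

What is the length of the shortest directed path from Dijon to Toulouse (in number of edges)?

5

Distance 0: Dijon.
Distance 1: Strasbourg.
Distance 2: Rennes.
Distance 3: Lille.
Distance 4: Reims.
Distance 5: Toulouse — contains Toulouse.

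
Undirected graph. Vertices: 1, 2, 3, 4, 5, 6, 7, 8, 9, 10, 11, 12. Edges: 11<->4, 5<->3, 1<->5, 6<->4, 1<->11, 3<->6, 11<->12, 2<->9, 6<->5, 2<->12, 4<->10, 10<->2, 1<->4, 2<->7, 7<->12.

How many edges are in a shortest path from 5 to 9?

Distance 0: 5.
Distance 1: 1, 3, 6.
Distance 2: 4, 11.
Distance 3: 10, 12.
Distance 4: 2, 7.
Distance 5: 9 — contains 9.

5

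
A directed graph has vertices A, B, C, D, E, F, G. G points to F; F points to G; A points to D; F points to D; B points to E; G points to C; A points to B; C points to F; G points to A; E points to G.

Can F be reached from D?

No

D has no outgoing edges, so nothing is reachable from it.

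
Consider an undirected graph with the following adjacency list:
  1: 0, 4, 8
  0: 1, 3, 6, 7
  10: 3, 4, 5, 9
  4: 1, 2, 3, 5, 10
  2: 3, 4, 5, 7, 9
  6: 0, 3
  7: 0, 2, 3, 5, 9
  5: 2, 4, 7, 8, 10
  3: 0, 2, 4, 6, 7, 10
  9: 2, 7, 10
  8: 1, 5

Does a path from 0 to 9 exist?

Yes

Explore from 0.
Distance 1: reach 1, 3, 6, 7.
Distance 2: reach 2, 4, 5, 8, 9, 10.
Found 9.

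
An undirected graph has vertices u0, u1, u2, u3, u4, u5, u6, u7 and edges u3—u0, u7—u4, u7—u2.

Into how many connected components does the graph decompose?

5

From u0: component {u0, u3}.
From u1: component {u1}.
From u2: component {u2, u4, u7}.
From u5: component {u5}.
From u6: component {u6}.
That's 5 components.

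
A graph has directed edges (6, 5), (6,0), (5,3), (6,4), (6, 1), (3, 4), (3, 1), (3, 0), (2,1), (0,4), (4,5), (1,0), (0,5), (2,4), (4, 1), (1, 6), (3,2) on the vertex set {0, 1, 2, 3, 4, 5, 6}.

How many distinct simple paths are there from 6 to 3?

6→0→4→5→3
6→0→5→3
6→1→0→4→5→3
6→1→0→5→3
6→4→1→0→5→3
6→4→5→3
6→5→3

7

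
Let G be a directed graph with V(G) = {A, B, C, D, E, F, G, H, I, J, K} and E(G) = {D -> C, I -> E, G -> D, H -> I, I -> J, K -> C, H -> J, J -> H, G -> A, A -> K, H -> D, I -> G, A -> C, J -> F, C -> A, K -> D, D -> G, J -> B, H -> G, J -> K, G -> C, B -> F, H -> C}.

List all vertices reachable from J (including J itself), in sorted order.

A, B, C, D, E, F, G, H, I, J, K

Start at J.
Its neighbours: B, F, H, K.
Then their neighbours: C, D, G, I.
Then next layer: A, E.
Every vertex is now reached.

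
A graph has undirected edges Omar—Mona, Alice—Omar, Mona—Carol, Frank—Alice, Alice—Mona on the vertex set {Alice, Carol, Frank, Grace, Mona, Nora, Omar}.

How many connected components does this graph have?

3

From Alice: component {Alice, Carol, Frank, Mona, Omar}.
From Grace: component {Grace}.
From Nora: component {Nora}.
That's 3 components.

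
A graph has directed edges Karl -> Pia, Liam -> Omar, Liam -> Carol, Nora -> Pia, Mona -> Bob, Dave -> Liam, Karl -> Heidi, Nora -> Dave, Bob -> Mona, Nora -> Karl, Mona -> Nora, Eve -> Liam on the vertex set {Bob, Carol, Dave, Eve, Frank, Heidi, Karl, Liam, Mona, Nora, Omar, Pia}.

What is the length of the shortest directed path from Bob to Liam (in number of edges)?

Distance 0: Bob.
Distance 1: Mona.
Distance 2: Nora.
Distance 3: Dave, Karl, Pia.
Distance 4: Heidi, Liam — contains Liam.

4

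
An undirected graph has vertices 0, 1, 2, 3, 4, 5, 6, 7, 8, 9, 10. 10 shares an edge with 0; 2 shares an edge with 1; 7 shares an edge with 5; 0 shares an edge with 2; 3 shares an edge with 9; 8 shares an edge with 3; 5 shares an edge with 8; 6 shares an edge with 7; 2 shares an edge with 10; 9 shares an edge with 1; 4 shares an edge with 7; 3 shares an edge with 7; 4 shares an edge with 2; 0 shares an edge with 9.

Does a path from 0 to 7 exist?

Explore from 0.
Distance 1: reach 2, 9, 10.
Distance 2: reach 1, 3, 4.
Distance 3: reach 7, 8.
Found 7.

Yes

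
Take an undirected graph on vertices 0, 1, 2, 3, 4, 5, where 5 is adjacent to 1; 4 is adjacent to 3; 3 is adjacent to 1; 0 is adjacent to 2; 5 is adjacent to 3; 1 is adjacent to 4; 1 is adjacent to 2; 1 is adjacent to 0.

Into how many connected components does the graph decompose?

From 0: component {0, 1, 2, 3, 4, 5}.
That's 1 component.

1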